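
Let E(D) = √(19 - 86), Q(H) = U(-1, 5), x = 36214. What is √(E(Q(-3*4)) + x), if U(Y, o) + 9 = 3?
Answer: √(36214 + I*√67) ≈ 190.3 + 0.021*I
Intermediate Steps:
U(Y, o) = -6 (U(Y, o) = -9 + 3 = -6)
Q(H) = -6
E(D) = I*√67 (E(D) = √(-67) = I*√67)
√(E(Q(-3*4)) + x) = √(I*√67 + 36214) = √(36214 + I*√67)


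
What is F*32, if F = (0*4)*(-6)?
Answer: 0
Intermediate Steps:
F = 0 (F = 0*(-6) = 0)
F*32 = 0*32 = 0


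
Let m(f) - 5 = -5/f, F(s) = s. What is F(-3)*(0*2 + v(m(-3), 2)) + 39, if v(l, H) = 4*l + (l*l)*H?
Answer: -923/3 ≈ -307.67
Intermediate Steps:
m(f) = 5 - 5/f
v(l, H) = 4*l + H*l² (v(l, H) = 4*l + l²*H = 4*l + H*l²)
F(-3)*(0*2 + v(m(-3), 2)) + 39 = -3*(0*2 + (5 - 5/(-3))*(4 + 2*(5 - 5/(-3)))) + 39 = -3*(0 + (5 - 5*(-⅓))*(4 + 2*(5 - 5*(-⅓)))) + 39 = -3*(0 + (5 + 5/3)*(4 + 2*(5 + 5/3))) + 39 = -3*(0 + 20*(4 + 2*(20/3))/3) + 39 = -3*(0 + 20*(4 + 40/3)/3) + 39 = -3*(0 + (20/3)*(52/3)) + 39 = -3*(0 + 1040/9) + 39 = -3*1040/9 + 39 = -1040/3 + 39 = -923/3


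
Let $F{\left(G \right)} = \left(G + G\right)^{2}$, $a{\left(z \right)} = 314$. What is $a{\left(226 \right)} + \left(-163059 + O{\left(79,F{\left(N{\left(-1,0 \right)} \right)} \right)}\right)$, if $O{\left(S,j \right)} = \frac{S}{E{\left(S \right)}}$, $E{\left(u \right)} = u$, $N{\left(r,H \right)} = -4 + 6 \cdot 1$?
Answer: $-162744$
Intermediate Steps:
$N{\left(r,H \right)} = 2$ ($N{\left(r,H \right)} = -4 + 6 = 2$)
$F{\left(G \right)} = 4 G^{2}$ ($F{\left(G \right)} = \left(2 G\right)^{2} = 4 G^{2}$)
$O{\left(S,j \right)} = 1$ ($O{\left(S,j \right)} = \frac{S}{S} = 1$)
$a{\left(226 \right)} + \left(-163059 + O{\left(79,F{\left(N{\left(-1,0 \right)} \right)} \right)}\right) = 314 + \left(-163059 + 1\right) = 314 - 163058 = -162744$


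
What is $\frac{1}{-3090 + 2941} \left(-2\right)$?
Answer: $\frac{2}{149} \approx 0.013423$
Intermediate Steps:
$\frac{1}{-3090 + 2941} \left(-2\right) = \frac{1}{-149} \left(-2\right) = \left(- \frac{1}{149}\right) \left(-2\right) = \frac{2}{149}$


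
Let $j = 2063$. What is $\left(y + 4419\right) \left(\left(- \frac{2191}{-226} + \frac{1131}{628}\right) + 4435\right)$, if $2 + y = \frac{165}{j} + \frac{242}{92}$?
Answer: $\frac{5754121090681541}{292797464} \approx 1.9652 \cdot 10^{7}$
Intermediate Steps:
$y = \frac{67417}{94898}$ ($y = -2 + \left(\frac{165}{2063} + \frac{242}{92}\right) = -2 + \left(165 \cdot \frac{1}{2063} + 242 \cdot \frac{1}{92}\right) = -2 + \left(\frac{165}{2063} + \frac{121}{46}\right) = -2 + \frac{257213}{94898} = \frac{67417}{94898} \approx 0.71041$)
$\left(y + 4419\right) \left(\left(- \frac{2191}{-226} + \frac{1131}{628}\right) + 4435\right) = \left(\frac{67417}{94898} + 4419\right) \left(\left(- \frac{2191}{-226} + \frac{1131}{628}\right) + 4435\right) = \frac{419421679 \left(\left(\left(-2191\right) \left(- \frac{1}{226}\right) + 1131 \cdot \frac{1}{628}\right) + 4435\right)}{94898} = \frac{419421679 \left(\left(\frac{2191}{226} + \frac{1131}{628}\right) + 4435\right)}{94898} = \frac{419421679 \left(\frac{815777}{70964} + 4435\right)}{94898} = \frac{419421679}{94898} \cdot \frac{315541117}{70964} = \frac{5754121090681541}{292797464}$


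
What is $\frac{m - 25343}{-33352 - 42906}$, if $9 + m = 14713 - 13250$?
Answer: $\frac{23889}{76258} \approx 0.31327$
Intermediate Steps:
$m = 1454$ ($m = -9 + \left(14713 - 13250\right) = -9 + 1463 = 1454$)
$\frac{m - 25343}{-33352 - 42906} = \frac{1454 - 25343}{-33352 - 42906} = - \frac{23889}{-76258} = \left(-23889\right) \left(- \frac{1}{76258}\right) = \frac{23889}{76258}$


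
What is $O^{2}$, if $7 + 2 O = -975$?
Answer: $241081$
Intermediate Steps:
$O = -491$ ($O = - \frac{7}{2} + \frac{1}{2} \left(-975\right) = - \frac{7}{2} - \frac{975}{2} = -491$)
$O^{2} = \left(-491\right)^{2} = 241081$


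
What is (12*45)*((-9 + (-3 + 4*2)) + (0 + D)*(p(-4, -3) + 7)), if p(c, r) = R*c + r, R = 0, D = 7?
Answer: 12960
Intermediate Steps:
p(c, r) = r (p(c, r) = 0*c + r = 0 + r = r)
(12*45)*((-9 + (-3 + 4*2)) + (0 + D)*(p(-4, -3) + 7)) = (12*45)*((-9 + (-3 + 4*2)) + (0 + 7)*(-3 + 7)) = 540*((-9 + (-3 + 8)) + 7*4) = 540*((-9 + 5) + 28) = 540*(-4 + 28) = 540*24 = 12960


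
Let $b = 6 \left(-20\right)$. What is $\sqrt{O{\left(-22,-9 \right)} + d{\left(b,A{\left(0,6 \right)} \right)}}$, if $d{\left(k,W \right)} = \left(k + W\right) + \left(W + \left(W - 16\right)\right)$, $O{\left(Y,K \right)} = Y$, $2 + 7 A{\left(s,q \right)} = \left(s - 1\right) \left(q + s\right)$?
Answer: $\frac{i \sqrt{7910}}{7} \approx 12.705 i$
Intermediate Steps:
$A{\left(s,q \right)} = - \frac{2}{7} + \frac{\left(-1 + s\right) \left(q + s\right)}{7}$ ($A{\left(s,q \right)} = - \frac{2}{7} + \frac{\left(s - 1\right) \left(q + s\right)}{7} = - \frac{2}{7} + \frac{\left(-1 + s\right) \left(q + s\right)}{7}$)
$b = -120$
$d{\left(k,W \right)} = -16 + k + 3 W$ ($d{\left(k,W \right)} = \left(W + k\right) + \left(W + \left(W - 16\right)\right) = \left(W + k\right) + \left(W + \left(-16 + W\right)\right) = \left(W + k\right) + \left(-16 + 2 W\right) = -16 + k + 3 W$)
$\sqrt{O{\left(-22,-9 \right)} + d{\left(b,A{\left(0,6 \right)} \right)}} = \sqrt{-22 - \left(136 - 3 \left(- \frac{2}{7} - \frac{6}{7} - 0 + \frac{0^{2}}{7} + \frac{1}{7} \cdot 6 \cdot 0\right)\right)} = \sqrt{-22 - \left(136 - 3 \left(- \frac{2}{7} - \frac{6}{7} + 0 + \frac{1}{7} \cdot 0 + 0\right)\right)} = \sqrt{-22 - \left(136 - 3 \left(- \frac{2}{7} - \frac{6}{7} + 0 + 0 + 0\right)\right)} = \sqrt{-22 - \frac{976}{7}} = \sqrt{- \frac{1130}{7}} = \frac{i \sqrt{7910}}{7}$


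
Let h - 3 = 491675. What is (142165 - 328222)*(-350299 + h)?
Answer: -26304552603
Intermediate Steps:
h = 491678 (h = 3 + 491675 = 491678)
(142165 - 328222)*(-350299 + h) = (142165 - 328222)*(-350299 + 491678) = -186057*141379 = -26304552603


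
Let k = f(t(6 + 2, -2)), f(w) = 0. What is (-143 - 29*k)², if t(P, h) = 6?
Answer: 20449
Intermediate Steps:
k = 0
(-143 - 29*k)² = (-143 - 29*0)² = (-143 + 0)² = (-143)² = 20449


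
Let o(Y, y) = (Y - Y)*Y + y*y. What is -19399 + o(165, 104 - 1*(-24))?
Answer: -3015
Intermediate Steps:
o(Y, y) = y² (o(Y, y) = 0*Y + y² = 0 + y² = y²)
-19399 + o(165, 104 - 1*(-24)) = -19399 + (104 - 1*(-24))² = -19399 + (104 + 24)² = -19399 + 128² = -19399 + 16384 = -3015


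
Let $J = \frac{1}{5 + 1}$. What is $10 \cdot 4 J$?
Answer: $\frac{20}{3} \approx 6.6667$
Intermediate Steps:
$J = \frac{1}{6} \approx 0.16667$
$10 \cdot 4 J = 10 \cdot 4 \cdot \frac{1}{6} = 40 \cdot \frac{1}{6} = \frac{20}{3}$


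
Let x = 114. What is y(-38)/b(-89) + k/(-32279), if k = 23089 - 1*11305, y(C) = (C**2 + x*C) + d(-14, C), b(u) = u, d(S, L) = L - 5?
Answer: 93560973/2872831 ≈ 32.568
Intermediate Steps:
d(S, L) = -5 + L
y(C) = -5 + C**2 + 115*C (y(C) = (C**2 + 114*C) + (-5 + C) = -5 + C**2 + 115*C)
k = 11784 (k = 23089 - 11305 = 11784)
y(-38)/b(-89) + k/(-32279) = (-5 + (-38)**2 + 115*(-38))/(-89) + 11784/(-32279) = (-5 + 1444 - 4370)*(-1/89) + 11784*(-1/32279) = -2931*(-1/89) - 11784/32279 = 2931/89 - 11784/32279 = 93560973/2872831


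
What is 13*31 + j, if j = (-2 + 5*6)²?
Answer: 1187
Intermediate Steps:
j = 784 (j = (-2 + 30)² = 28² = 784)
13*31 + j = 13*31 + 784 = 403 + 784 = 1187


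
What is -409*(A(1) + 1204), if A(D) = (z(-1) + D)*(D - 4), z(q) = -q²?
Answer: -492436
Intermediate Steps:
A(D) = (-1 + D)*(-4 + D) (A(D) = (-1*(-1)² + D)*(D - 4) = (-1*1 + D)*(-4 + D) = (-1 + D)*(-4 + D))
-409*(A(1) + 1204) = -409*((4 + 1² - 5*1) + 1204) = -409*((4 + 1 - 5) + 1204) = -409*(0 + 1204) = -409*1204 = -492436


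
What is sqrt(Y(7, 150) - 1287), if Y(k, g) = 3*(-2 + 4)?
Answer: I*sqrt(1281) ≈ 35.791*I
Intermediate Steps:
Y(k, g) = 6 (Y(k, g) = 3*2 = 6)
sqrt(Y(7, 150) - 1287) = sqrt(6 - 1287) = sqrt(-1281) = I*sqrt(1281)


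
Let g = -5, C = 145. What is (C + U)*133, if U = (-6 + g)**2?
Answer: 35378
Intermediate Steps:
U = 121 (U = (-6 - 5)**2 = (-11)**2 = 121)
(C + U)*133 = (145 + 121)*133 = 266*133 = 35378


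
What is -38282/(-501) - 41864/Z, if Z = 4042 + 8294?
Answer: 6267679/85838 ≈ 73.018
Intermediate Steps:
Z = 12336
-38282/(-501) - 41864/Z = -38282/(-501) - 41864/12336 = -38282*(-1/501) - 41864*1/12336 = 38282/501 - 5233/1542 = 6267679/85838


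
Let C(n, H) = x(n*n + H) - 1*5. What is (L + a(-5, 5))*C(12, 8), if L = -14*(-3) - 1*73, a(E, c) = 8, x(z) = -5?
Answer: 230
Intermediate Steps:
C(n, H) = -10 (C(n, H) = -5 - 1*5 = -5 - 5 = -10)
L = -31 (L = 42 - 73 = -31)
(L + a(-5, 5))*C(12, 8) = (-31 + 8)*(-10) = -23*(-10) = 230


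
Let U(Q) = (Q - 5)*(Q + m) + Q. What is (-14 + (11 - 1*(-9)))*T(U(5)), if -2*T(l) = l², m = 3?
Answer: -75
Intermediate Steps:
U(Q) = Q + (-5 + Q)*(3 + Q) (U(Q) = (Q - 5)*(Q + 3) + Q = (-5 + Q)*(3 + Q) + Q = Q + (-5 + Q)*(3 + Q))
T(l) = -l²/2
(-14 + (11 - 1*(-9)))*T(U(5)) = (-14 + (11 - 1*(-9)))*(-(-15 + 5² - 1*5)²/2) = (-14 + (11 + 9))*(-(-15 + 25 - 5)²/2) = (-14 + 20)*(-½*5²) = 6*(-½*25) = 6*(-25/2) = -75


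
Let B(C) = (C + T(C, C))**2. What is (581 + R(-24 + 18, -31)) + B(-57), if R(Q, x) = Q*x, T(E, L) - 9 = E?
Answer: 11792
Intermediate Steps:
T(E, L) = 9 + E
B(C) = (9 + 2*C)**2 (B(C) = (C + (9 + C))**2 = (9 + 2*C)**2)
(581 + R(-24 + 18, -31)) + B(-57) = (581 + (-24 + 18)*(-31)) + (9 + 2*(-57))**2 = (581 - 6*(-31)) + (9 - 114)**2 = (581 + 186) + (-105)**2 = 767 + 11025 = 11792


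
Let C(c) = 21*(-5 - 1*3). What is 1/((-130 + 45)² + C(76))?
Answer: 1/7057 ≈ 0.00014170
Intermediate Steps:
C(c) = -168 (C(c) = 21*(-5 - 3) = 21*(-8) = -168)
1/((-130 + 45)² + C(76)) = 1/((-130 + 45)² - 168) = 1/((-85)² - 168) = 1/(7225 - 168) = 1/7057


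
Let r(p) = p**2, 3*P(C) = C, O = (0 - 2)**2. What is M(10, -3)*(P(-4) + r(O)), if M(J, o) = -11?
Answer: -484/3 ≈ -161.33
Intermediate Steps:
O = 4 (O = (-2)**2 = 4)
P(C) = C/3
M(10, -3)*(P(-4) + r(O)) = -11*((1/3)*(-4) + 4**2) = -11*(-4/3 + 16) = -11*44/3 = -484/3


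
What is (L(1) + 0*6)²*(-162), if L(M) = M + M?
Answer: -648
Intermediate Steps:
L(M) = 2*M
(L(1) + 0*6)²*(-162) = (2*1 + 0*6)²*(-162) = (2 + 0)²*(-162) = 2²*(-162) = 4*(-162) = -648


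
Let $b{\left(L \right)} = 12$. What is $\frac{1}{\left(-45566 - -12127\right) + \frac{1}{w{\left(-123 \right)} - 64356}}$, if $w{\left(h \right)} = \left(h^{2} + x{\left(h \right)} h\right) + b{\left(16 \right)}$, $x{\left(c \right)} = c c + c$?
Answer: $- \frac{1894953}{63365333368} \approx -2.9905 \cdot 10^{-5}$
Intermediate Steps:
$x{\left(c \right)} = c + c^{2}$ ($x{\left(c \right)} = c^{2} + c = c + c^{2}$)
$w{\left(h \right)} = 12 + h^{2} + h^{2} \left(1 + h\right)$ ($w{\left(h \right)} = \left(h^{2} + h \left(1 + h\right) h\right) + 12 = \left(h^{2} + h^{2} \left(1 + h\right)\right) + 12 = 12 + h^{2} + h^{2} \left(1 + h\right)$)
$\frac{1}{\left(-45566 - -12127\right) + \frac{1}{w{\left(-123 \right)} - 64356}} = \frac{1}{\left(-45566 - -12127\right) + \frac{1}{\left(12 + \left(-123\right)^{3} + 2 \left(-123\right)^{2}\right) - 64356}} = \frac{1}{\left(-45566 + 12127\right) + \frac{1}{\left(12 - 1860867 + 2 \cdot 15129\right) - 64356}} = \frac{1}{-33439 + \frac{1}{\left(12 - 1860867 + 30258\right) - 64356}} = \frac{1}{-33439 + \frac{1}{-1830597 - 64356}} = \frac{1}{-33439 + \frac{1}{-1894953}} = \frac{1}{-33439 - \frac{1}{1894953}} = \frac{1}{- \frac{63365333368}{1894953}} = - \frac{1894953}{63365333368}$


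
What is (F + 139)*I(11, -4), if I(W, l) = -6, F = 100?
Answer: -1434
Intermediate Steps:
(F + 139)*I(11, -4) = (100 + 139)*(-6) = 239*(-6) = -1434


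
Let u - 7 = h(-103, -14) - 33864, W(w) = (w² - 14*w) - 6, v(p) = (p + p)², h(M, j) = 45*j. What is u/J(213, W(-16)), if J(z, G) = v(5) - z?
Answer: 34487/113 ≈ 305.19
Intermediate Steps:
v(p) = 4*p² (v(p) = (2*p)² = 4*p²)
W(w) = -6 + w² - 14*w
J(z, G) = 100 - z (J(z, G) = 4*5² - z = 4*25 - z = 100 - z)
u = -34487 (u = 7 + (45*(-14) - 33864) = 7 + (-630 - 33864) = 7 - 34494 = -34487)
u/J(213, W(-16)) = -34487/(100 - 1*213) = -34487/(100 - 213) = -34487/(-113) = -34487*(-1/113) = 34487/113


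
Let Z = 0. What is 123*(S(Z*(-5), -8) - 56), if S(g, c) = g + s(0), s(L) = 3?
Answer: -6519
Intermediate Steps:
S(g, c) = 3 + g (S(g, c) = g + 3 = 3 + g)
123*(S(Z*(-5), -8) - 56) = 123*((3 + 0*(-5)) - 56) = 123*((3 + 0) - 56) = 123*(3 - 56) = 123*(-53) = -6519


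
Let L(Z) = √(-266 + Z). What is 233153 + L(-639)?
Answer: 233153 + I*√905 ≈ 2.3315e+5 + 30.083*I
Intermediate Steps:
233153 + L(-639) = 233153 + √(-266 - 639) = 233153 + √(-905) = 233153 + I*√905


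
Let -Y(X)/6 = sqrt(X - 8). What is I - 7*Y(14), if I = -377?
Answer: -377 + 42*sqrt(6) ≈ -274.12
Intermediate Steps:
Y(X) = -6*sqrt(-8 + X) (Y(X) = -6*sqrt(X - 8) = -6*sqrt(-8 + X))
I - 7*Y(14) = -377 - (-42)*sqrt(-8 + 14) = -377 - (-42)*sqrt(6) = -377 + 42*sqrt(6)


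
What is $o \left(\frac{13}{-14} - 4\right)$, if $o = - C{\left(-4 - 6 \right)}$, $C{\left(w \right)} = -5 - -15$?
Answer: $\frac{345}{7} \approx 49.286$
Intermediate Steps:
$C{\left(w \right)} = 10$ ($C{\left(w \right)} = -5 + 15 = 10$)
$o = -10$ ($o = \left(-1\right) 10 = -10$)
$o \left(\frac{13}{-14} - 4\right) = - 10 \left(\frac{13}{-14} - 4\right) = - 10 \left(13 \left(- \frac{1}{14}\right) - 4\right) = - 10 \left(- \frac{13}{14} - 4\right) = \left(-10\right) \left(- \frac{69}{14}\right) = \frac{345}{7}$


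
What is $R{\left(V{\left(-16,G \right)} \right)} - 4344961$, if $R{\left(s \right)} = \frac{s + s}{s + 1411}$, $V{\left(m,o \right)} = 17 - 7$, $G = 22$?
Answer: $- \frac{6174189561}{1421} \approx -4.345 \cdot 10^{6}$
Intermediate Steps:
$V{\left(m,o \right)} = 10$
$R{\left(s \right)} = \frac{2 s}{1411 + s}$
$R{\left(V{\left(-16,G \right)} \right)} - 4344961 = 2 \cdot 10 \frac{1}{1411 + 10} - 4344961 = 2 \cdot 10 \cdot \frac{1}{1421} - 4344961 = \frac{20}{1421} - 4344961 = - \frac{6174189561}{1421}$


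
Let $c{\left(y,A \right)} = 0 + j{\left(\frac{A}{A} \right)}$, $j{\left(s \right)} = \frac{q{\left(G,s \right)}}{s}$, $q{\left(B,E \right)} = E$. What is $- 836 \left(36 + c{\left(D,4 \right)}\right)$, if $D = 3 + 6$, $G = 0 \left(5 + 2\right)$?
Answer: $-30932$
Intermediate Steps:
$G = 0$ ($G = 0 \cdot 7 = 0$)
$D = 9$
$j{\left(s \right)} = 1$ ($j{\left(s \right)} = \frac{s}{s} = 1$)
$c{\left(y,A \right)} = 1$ ($c{\left(y,A \right)} = 0 + 1 = 1$)
$- 836 \left(36 + c{\left(D,4 \right)}\right) = - 836 \left(36 + 1\right) = \left(-836\right) 37 = -30932$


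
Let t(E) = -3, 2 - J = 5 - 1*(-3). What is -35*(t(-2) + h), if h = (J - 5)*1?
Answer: 490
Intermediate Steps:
J = -6 (J = 2 - (5 - 1*(-3)) = 2 - (5 + 3) = 2 - 1*8 = 2 - 8 = -6)
h = -11 (h = (-6 - 5)*1 = -11*1 = -11)
-35*(t(-2) + h) = -35*(-3 - 11) = -35*(-14) = 490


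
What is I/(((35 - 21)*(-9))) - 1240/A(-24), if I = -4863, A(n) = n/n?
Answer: -50459/42 ≈ -1201.4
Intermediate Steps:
A(n) = 1
I/(((35 - 21)*(-9))) - 1240/A(-24) = -4863*(-1/(9*(35 - 21))) - 1240/1 = -4863/(14*(-9)) - 1240*1 = -4863/(-126) - 1240 = -4863*(-1/126) - 1240 = 1621/42 - 1240 = -50459/42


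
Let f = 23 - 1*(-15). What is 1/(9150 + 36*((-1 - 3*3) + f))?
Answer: 1/10158 ≈ 9.8445e-5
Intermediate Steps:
f = 38 (f = 23 + 15 = 38)
1/(9150 + 36*((-1 - 3*3) + f)) = 1/(9150 + 36*((-1 - 3*3) + 38)) = 1/(9150 + 36*((-1 - 9) + 38)) = 1/(9150 + 36*(-10 + 38)) = 1/(9150 + 36*28) = 1/(9150 + 1008) = 1/10158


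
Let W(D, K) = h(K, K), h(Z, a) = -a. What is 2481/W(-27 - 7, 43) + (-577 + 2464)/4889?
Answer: -12048468/210227 ≈ -57.312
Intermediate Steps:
W(D, K) = -K
2481/W(-27 - 7, 43) + (-577 + 2464)/4889 = 2481/((-1*43)) + (-577 + 2464)/4889 = 2481/(-43) + 1887*(1/4889) = 2481*(-1/43) + 1887/4889 = -2481/43 + 1887/4889 = -12048468/210227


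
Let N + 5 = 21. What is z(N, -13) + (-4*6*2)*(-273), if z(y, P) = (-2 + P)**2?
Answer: 13329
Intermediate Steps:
N = 16 (N = -5 + 21 = 16)
z(N, -13) + (-4*6*2)*(-273) = (-2 - 13)**2 + (-4*6*2)*(-273) = (-15)**2 - 24*2*(-273) = 225 - 48*(-273) = 225 + 13104 = 13329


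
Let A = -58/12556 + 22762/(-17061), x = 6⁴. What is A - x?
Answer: -138956604173/107108958 ≈ -1297.3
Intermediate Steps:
x = 1296
A = -143394605/107108958 (A = -58*1/12556 + 22762*(-1/17061) = -29/6278 - 22762/17061 = -143394605/107108958 ≈ -1.3388)
A - x = -143394605/107108958 - 1*1296 = -143394605/107108958 - 1296 = -138956604173/107108958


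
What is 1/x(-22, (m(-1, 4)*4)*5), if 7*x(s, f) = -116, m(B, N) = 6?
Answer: -7/116 ≈ -0.060345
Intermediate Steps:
x(s, f) = -116/7 (x(s, f) = (1/7)*(-116) = -116/7)
1/x(-22, (m(-1, 4)*4)*5) = 1/(-116/7) = -7/116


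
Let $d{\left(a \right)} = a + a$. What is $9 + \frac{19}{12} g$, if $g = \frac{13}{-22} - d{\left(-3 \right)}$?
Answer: $\frac{4637}{264} \approx 17.564$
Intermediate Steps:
$d{\left(a \right)} = 2 a$
$g = \frac{119}{22}$ ($g = \frac{13}{-22} - 2 \left(-3\right) = 13 \left(- \frac{1}{22}\right) - -6 = - \frac{13}{22} + 6 = \frac{119}{22} \approx 5.4091$)
$9 + \frac{19}{12} g = 9 + \frac{19}{12} \cdot \frac{119}{22} = 9 + \frac{2261}{264} = \frac{4637}{264}$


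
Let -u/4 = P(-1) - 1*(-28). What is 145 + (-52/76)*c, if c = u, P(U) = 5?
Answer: 4471/19 ≈ 235.32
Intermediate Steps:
u = -132 (u = -4*(5 - 1*(-28)) = -4*(5 + 28) = -4*33 = -132)
c = -132
145 + (-52/76)*c = 145 - 52/76*(-132) = 145 - 52*1/76*(-132) = 145 - 13/19*(-132) = 145 + 1716/19 = 4471/19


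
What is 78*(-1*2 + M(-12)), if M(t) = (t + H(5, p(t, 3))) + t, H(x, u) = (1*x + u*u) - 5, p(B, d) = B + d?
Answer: 4290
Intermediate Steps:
H(x, u) = -5 + x + u² (H(x, u) = (x + u²) - 5 = -5 + x + u²)
M(t) = (3 + t)² + 2*t (M(t) = (t + (-5 + 5 + (t + 3)²)) + t = (t + (-5 + 5 + (3 + t)²)) + t = (t + (3 + t)²) + t = (3 + t)² + 2*t)
78*(-1*2 + M(-12)) = 78*(-1*2 + ((3 - 12)² + 2*(-12))) = 78*(-2 + ((-9)² - 24)) = 78*(-2 + (81 - 24)) = 78*(-2 + 57) = 78*55 = 4290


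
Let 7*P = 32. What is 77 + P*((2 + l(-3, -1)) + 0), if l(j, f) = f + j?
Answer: 475/7 ≈ 67.857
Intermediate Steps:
P = 32/7 (P = (⅐)*32 = 32/7 ≈ 4.5714)
77 + P*((2 + l(-3, -1)) + 0) = 77 + 32*((2 + (-1 - 3)) + 0)/7 = 77 + 32*((2 - 4) + 0)/7 = 77 + 32*(-2 + 0)/7 = 77 + (32/7)*(-2) = 77 - 64/7 = 475/7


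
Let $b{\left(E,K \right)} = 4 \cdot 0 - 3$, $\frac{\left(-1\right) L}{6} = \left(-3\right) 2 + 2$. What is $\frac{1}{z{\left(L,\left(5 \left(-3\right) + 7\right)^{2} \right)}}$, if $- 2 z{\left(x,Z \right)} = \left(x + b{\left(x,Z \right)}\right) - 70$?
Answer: $\frac{2}{49} \approx 0.040816$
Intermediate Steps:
$L = 24$ ($L = - 6 \left(\left(-3\right) 2 + 2\right) = - 6 \left(-6 + 2\right) = \left(-6\right) \left(-4\right) = 24$)
$b{\left(E,K \right)} = -3$ ($b{\left(E,K \right)} = 0 - 3 = -3$)
$z{\left(x,Z \right)} = \frac{73}{2} - \frac{x}{2}$ ($z{\left(x,Z \right)} = - \frac{\left(x - 3\right) - 70}{2} = - \frac{\left(-3 + x\right) - 70}{2} = - \frac{-73 + x}{2} = \frac{73}{2} - \frac{x}{2}$)
$\frac{1}{z{\left(L,\left(5 \left(-3\right) + 7\right)^{2} \right)}} = \frac{1}{\frac{73}{2} - 12} = \frac{1}{\frac{49}{2}} = \frac{2}{49}$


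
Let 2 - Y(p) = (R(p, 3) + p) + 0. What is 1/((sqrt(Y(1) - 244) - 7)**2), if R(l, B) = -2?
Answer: (7 - I*sqrt(241))**(-2) ≈ -0.002283 + 0.0025843*I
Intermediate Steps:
Y(p) = 4 - p (Y(p) = 2 - ((-2 + p) + 0) = 2 - (-2 + p) = 2 + (2 - p) = 4 - p)
1/((sqrt(Y(1) - 244) - 7)**2) = 1/((sqrt((4 - 1*1) - 244) - 7)**2) = 1/((sqrt((4 - 1) - 244) - 7)**2) = 1/((sqrt(3 - 244) - 7)**2) = 1/((sqrt(-241) - 7)**2) = 1/((I*sqrt(241) - 7)**2) = 1/((-7 + I*sqrt(241))**2) = (-7 + I*sqrt(241))**(-2)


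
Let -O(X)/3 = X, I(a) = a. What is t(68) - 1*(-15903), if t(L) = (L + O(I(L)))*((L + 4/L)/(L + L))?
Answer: 269194/17 ≈ 15835.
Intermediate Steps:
O(X) = -3*X
t(L) = -L - 4/L (t(L) = (L - 3*L)*((L + 4/L)/(L + L)) = (-2*L)*((L + 4/L)/((2*L))) = (-2*L)*((L + 4/L)*(1/(2*L))) = (-2*L)*((L + 4/L)/(2*L)) = -L - 4/L)
t(68) - 1*(-15903) = (-1*68 - 4/68) - 1*(-15903) = (-68 - 4*1/68) + 15903 = (-68 - 1/17) + 15903 = -1157/17 + 15903 = 269194/17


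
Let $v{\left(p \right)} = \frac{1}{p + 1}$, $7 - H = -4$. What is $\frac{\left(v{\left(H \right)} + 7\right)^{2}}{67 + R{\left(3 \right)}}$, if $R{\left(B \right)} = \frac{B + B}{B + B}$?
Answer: $\frac{425}{576} \approx 0.73785$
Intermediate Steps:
$R{\left(B \right)} = 1$ ($R{\left(B \right)} = \frac{2 B}{2 B} = 2 B \frac{1}{2 B} = 1$)
$H = 11$ ($H = 7 - -4 = 7 + 4 = 11$)
$v{\left(p \right)} = \frac{1}{1 + p}$
$\frac{\left(v{\left(H \right)} + 7\right)^{2}}{67 + R{\left(3 \right)}} = \frac{\left(\frac{1}{1 + 11} + 7\right)^{2}}{67 + 1} = \frac{\left(\frac{1}{12} + 7\right)^{2}}{68} = \frac{\left(\frac{85}{12}\right)^{2}}{68} = \frac{1}{68} \cdot \frac{7225}{144} = \frac{425}{576}$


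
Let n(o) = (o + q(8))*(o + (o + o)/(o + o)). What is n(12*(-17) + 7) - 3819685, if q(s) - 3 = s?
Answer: -3783229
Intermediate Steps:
q(s) = 3 + s
n(o) = (1 + o)*(11 + o) (n(o) = (o + (3 + 8))*(o + (o + o)/(o + o)) = (o + 11)*(o + (2*o)/((2*o))) = (11 + o)*(o + (2*o)*(1/(2*o))) = (11 + o)*(o + 1) = (11 + o)*(1 + o) = (1 + o)*(11 + o))
n(12*(-17) + 7) - 3819685 = (11 + (12*(-17) + 7)**2 + 12*(12*(-17) + 7)) - 3819685 = (11 + (-204 + 7)**2 + 12*(-204 + 7)) - 3819685 = (11 + (-197)**2 + 12*(-197)) - 3819685 = (11 + 38809 - 2364) - 3819685 = 36456 - 3819685 = -3783229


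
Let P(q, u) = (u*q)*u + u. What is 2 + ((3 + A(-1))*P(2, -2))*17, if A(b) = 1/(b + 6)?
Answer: 1642/5 ≈ 328.40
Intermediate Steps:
P(q, u) = u + q*u**2 (P(q, u) = (q*u)*u + u = q*u**2 + u = u + q*u**2)
A(b) = 1/(6 + b)
2 + ((3 + A(-1))*P(2, -2))*17 = 2 + ((3 + 1/(6 - 1))*(-2*(1 + 2*(-2))))*17 = 2 + ((3 + 1/5)*(-2*(1 - 4)))*17 = 2 + ((3 + 1/5)*(-2*(-3)))*17 = 2 + ((16/5)*6)*17 = 2 + (96/5)*17 = 2 + 1632/5 = 1642/5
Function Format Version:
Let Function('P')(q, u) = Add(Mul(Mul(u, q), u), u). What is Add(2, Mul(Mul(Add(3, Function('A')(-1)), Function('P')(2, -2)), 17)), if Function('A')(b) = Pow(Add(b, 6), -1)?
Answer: Rational(1642, 5) ≈ 328.40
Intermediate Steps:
Function('P')(q, u) = Add(u, Mul(q, Pow(u, 2))) (Function('P')(q, u) = Add(Mul(Mul(q, u), u), u) = Add(Mul(q, Pow(u, 2)), u) = Add(u, Mul(q, Pow(u, 2))))
Function('A')(b) = Pow(Add(6, b), -1)
Add(2, Mul(Mul(Add(3, Function('A')(-1)), Function('P')(2, -2)), 17)) = Add(2, Mul(Mul(Add(3, Pow(Add(6, -1), -1)), Mul(-2, Add(1, Mul(2, -2)))), 17)) = Add(2, Mul(Mul(Add(3, Pow(5, -1)), Mul(-2, Add(1, -4))), 17)) = Add(2, Mul(Mul(Add(3, Rational(1, 5)), Mul(-2, -3)), 17)) = Add(2, Mul(Mul(Rational(16, 5), 6), 17)) = Add(2, Mul(Rational(96, 5), 17)) = Add(2, Rational(1632, 5)) = Rational(1642, 5)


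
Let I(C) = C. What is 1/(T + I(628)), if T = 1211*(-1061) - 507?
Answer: -1/1284750 ≈ -7.7836e-7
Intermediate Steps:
T = -1285378 (T = -1284871 - 507 = -1285378)
1/(T + I(628)) = 1/(-1285378 + 628) = 1/(-1284750) = -1/1284750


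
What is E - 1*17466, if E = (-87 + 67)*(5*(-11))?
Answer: -16366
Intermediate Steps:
E = 1100 (E = -20*(-55) = 1100)
E - 1*17466 = 1100 - 1*17466 = 1100 - 17466 = -16366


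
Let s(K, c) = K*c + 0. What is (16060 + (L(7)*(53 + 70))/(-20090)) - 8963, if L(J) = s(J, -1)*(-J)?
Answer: 70967/10 ≈ 7096.7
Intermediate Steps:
s(K, c) = K*c
L(J) = J**2 (L(J) = (J*(-1))*(-J) = (-J)*(-J) = J**2)
(16060 + (L(7)*(53 + 70))/(-20090)) - 8963 = (16060 + (7**2*(53 + 70))/(-20090)) - 8963 = (16060 + (49*123)*(-1/20090)) - 8963 = (16060 + 6027*(-1/20090)) - 8963 = (16060 - 3/10) - 8963 = 160597/10 - 8963 = 70967/10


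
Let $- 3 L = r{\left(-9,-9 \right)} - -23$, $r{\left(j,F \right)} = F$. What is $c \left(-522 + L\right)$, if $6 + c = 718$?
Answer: $- \frac{1124960}{3} \approx -3.7499 \cdot 10^{5}$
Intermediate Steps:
$c = 712$ ($c = -6 + 718 = 712$)
$L = - \frac{14}{3}$ ($L = - \frac{-9 - -23}{3} = - \frac{-9 + 23}{3} = \left(- \frac{1}{3}\right) 14 = - \frac{14}{3} \approx -4.6667$)
$c \left(-522 + L\right) = 712 \left(-522 - \frac{14}{3}\right) = 712 \left(- \frac{1580}{3}\right) = - \frac{1124960}{3}$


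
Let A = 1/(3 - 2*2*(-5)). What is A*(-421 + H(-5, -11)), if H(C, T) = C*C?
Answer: -396/23 ≈ -17.217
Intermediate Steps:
H(C, T) = C²
A = 1/23 (A = 1/(3 - 4*(-5)) = 1/(3 + 20) = 1/23 ≈ 0.043478)
A*(-421 + H(-5, -11)) = (-421 + (-5)²)/23 = (-421 + 25)/23 = (1/23)*(-396) = -396/23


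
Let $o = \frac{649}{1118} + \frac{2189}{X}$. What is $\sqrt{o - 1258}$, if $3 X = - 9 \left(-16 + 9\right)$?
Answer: $\frac{i \sqrt{635652598854}}{23478} \approx 33.958 i$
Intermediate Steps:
$X = 21$ ($X = \frac{\left(-9\right) \left(-16 + 9\right)}{3} = \frac{\left(-9\right) \left(-7\right)}{3} = \frac{1}{3} \cdot 63 = 21$)
$o = \frac{2460931}{23478}$ ($o = \frac{649}{1118} + \frac{2189}{21} = \frac{2460931}{23478} \approx 104.82$)
$\sqrt{o - 1258} = \sqrt{\frac{2460931}{23478} - 1258} = \sqrt{- \frac{27074393}{23478}} = \frac{i \sqrt{635652598854}}{23478}$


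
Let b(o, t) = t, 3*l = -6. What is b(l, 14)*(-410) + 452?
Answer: -5288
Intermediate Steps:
l = -2 (l = (⅓)*(-6) = -2)
b(l, 14)*(-410) + 452 = 14*(-410) + 452 = -5740 + 452 = -5288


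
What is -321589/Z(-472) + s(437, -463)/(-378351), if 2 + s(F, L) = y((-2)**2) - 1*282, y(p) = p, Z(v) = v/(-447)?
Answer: -54388063191173/178581672 ≈ -3.0456e+5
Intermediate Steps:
Z(v) = -v/447 (Z(v) = v*(-1/447) = -v/447)
s(F, L) = -280 (s(F, L) = -2 + ((-2)**2 - 1*282) = -2 + (4 - 282) = -2 - 278 = -280)
-321589/Z(-472) + s(437, -463)/(-378351) = -321589/((-1/447*(-472))) - 280/(-378351) = -321589/472/447 - 280*(-1/378351) = -321589*447/472 + 280/378351 = -143750283/472 + 280/378351 = -54388063191173/178581672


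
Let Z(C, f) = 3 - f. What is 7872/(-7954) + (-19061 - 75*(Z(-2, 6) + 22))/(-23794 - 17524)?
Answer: -989693/2003923 ≈ -0.49388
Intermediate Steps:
7872/(-7954) + (-19061 - 75*(Z(-2, 6) + 22))/(-23794 - 17524) = 7872/(-7954) + (-19061 - 75*((3 - 1*6) + 22))/(-23794 - 17524) = 7872*(-1/7954) + (-19061 - 75*((3 - 6) + 22))/(-41318) = -96/97 + (-19061 - 75*(-3 + 22))*(-1/41318) = -96/97 + (-19061 - 75*19)*(-1/41318) = -96/97 + (-19061 - 1425)*(-1/41318) = -96/97 - 20486*(-1/41318) = -96/97 + 10243/20659 = -989693/2003923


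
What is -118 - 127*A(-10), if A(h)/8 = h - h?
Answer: -118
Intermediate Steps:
A(h) = 0 (A(h) = 8*(h - h) = 8*0 = 0)
-118 - 127*A(-10) = -118 - 127*0 = -118 + 0 = -118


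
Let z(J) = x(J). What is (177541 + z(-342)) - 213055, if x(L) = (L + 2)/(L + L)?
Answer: -6072809/171 ≈ -35514.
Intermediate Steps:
x(L) = (2 + L)/(2*L) (x(L) = (2 + L)/((2*L)) = (2 + L)*(1/(2*L)) = (2 + L)/(2*L))
z(J) = (2 + J)/(2*J)
(177541 + z(-342)) - 213055 = (177541 + (½)*(2 - 342)/(-342)) - 213055 = (177541 + (½)*(-1/342)*(-340)) - 213055 = (177541 + 85/171) - 213055 = 30359596/171 - 213055 = -6072809/171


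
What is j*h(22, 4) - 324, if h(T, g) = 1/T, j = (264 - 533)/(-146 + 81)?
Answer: -463051/1430 ≈ -323.81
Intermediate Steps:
j = 269/65 (j = -269/(-65) = -269*(-1/65) = 269/65 ≈ 4.1385)
j*h(22, 4) - 324 = (269/65)/22 - 324 = (269/65)*(1/22) - 324 = 269/1430 - 324 = -463051/1430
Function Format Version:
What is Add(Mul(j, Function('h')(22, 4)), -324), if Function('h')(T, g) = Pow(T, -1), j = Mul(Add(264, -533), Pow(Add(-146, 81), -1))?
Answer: Rational(-463051, 1430) ≈ -323.81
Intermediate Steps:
j = Rational(269, 65) (j = Mul(-269, Pow(-65, -1)) = Mul(-269, Rational(-1, 65)) = Rational(269, 65) ≈ 4.1385)
Add(Mul(j, Function('h')(22, 4)), -324) = Add(Mul(Rational(269, 65), Pow(22, -1)), -324) = Add(Mul(Rational(269, 65), Rational(1, 22)), -324) = Add(Rational(269, 1430), -324) = Rational(-463051, 1430)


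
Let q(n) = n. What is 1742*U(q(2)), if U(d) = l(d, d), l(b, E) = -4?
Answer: -6968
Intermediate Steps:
U(d) = -4
1742*U(q(2)) = 1742*(-4) = -6968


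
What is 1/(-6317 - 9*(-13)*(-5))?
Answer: -1/6902 ≈ -0.00014489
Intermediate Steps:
1/(-6317 - 9*(-13)*(-5)) = 1/(-6317 + 117*(-5)) = 1/(-6317 - 585) = 1/(-6902) = -1/6902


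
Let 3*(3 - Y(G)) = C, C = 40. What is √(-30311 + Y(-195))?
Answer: 2*I*√68223/3 ≈ 174.13*I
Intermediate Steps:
Y(G) = -31/3 (Y(G) = 3 - ⅓*40 = 3 - 40/3 = -31/3)
√(-30311 + Y(-195)) = √(-30311 - 31/3) = √(-90964/3) = 2*I*√68223/3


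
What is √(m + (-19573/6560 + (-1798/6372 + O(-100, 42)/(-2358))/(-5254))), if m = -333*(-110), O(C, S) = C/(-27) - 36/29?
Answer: √24898863416787025181240540595870/26072879061960 ≈ 191.38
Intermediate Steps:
O(C, S) = -36/29 - C/27 (O(C, S) = C*(-1/27) - 36*1/29 = -C/27 - 36/29 = -36/29 - C/27)
m = 36630
√(m + (-19573/6560 + (-1798/6372 + O(-100, 42)/(-2358))/(-5254))) = √(36630 + (-19573/6560 + (-1798/6372 + (-36/29 - 1/27*(-100))/(-2358))/(-5254))) = √(36630 + (-19573*1/6560 + (-1798*1/6372 + (-36/29 + 100/27)*(-1/2358))*(-1/5254))) = √(36630 + (-19573/6560 + (-899/3186 + (1928/783)*(-1/2358))*(-1/5254))) = √(36630 + (-19573/6560 + (-899/3186 - 964/923157)*(-1/5254))) = √(36630 + (-19573/6560 - 30851461/108932526*(-1/5254))) = √(36630 + (-19573/6560 + 30851461/572331491604)) = √(36630 - 2800510474895233/938623646230560) = √(34378983650950517567/938623646230560) = √24898863416787025181240540595870/26072879061960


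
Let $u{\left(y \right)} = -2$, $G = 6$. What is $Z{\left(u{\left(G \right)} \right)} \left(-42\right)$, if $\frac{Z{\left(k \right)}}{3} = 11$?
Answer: $-1386$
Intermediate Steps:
$Z{\left(k \right)} = 33$ ($Z{\left(k \right)} = 3 \cdot 11 = 33$)
$Z{\left(u{\left(G \right)} \right)} \left(-42\right) = 33 \left(-42\right) = -1386$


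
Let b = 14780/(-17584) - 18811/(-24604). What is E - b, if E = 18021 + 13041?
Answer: 209978049502/6759949 ≈ 31062.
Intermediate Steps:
b = -513664/6759949 (b = 14780*(-1/17584) - 18811*(-1/24604) = -3695/4396 + 18811/24604 = -513664/6759949 ≈ -0.075986)
E = 31062
E - b = 31062 - 1*(-513664/6759949) = 31062 + 513664/6759949 = 209978049502/6759949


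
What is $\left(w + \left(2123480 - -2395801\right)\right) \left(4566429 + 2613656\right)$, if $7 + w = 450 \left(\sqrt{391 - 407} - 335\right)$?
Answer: $31366373644540 + 12924153000 i \approx 3.1366 \cdot 10^{13} + 1.2924 \cdot 10^{10} i$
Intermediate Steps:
$w = -150757 + 1800 i$ ($w = -7 + 450 \left(\sqrt{391 - 407} - 335\right) = -7 + 450 \left(\sqrt{-16} - 335\right) = -7 + 450 \left(4 i - 335\right) = -7 + 450 \left(-335 + 4 i\right) = -7 - \left(150750 - 1800 i\right) = -150757 + 1800 i \approx -1.5076 \cdot 10^{5} + 1800.0 i$)
$\left(w + \left(2123480 - -2395801\right)\right) \left(4566429 + 2613656\right) = \left(\left(-150757 + 1800 i\right) + \left(2123480 - -2395801\right)\right) \left(4566429 + 2613656\right) = \left(\left(-150757 + 1800 i\right) + \left(2123480 + 2395801\right)\right) 7180085 = \left(\left(-150757 + 1800 i\right) + 4519281\right) 7180085 = \left(4368524 + 1800 i\right) 7180085 = 31366373644540 + 12924153000 i$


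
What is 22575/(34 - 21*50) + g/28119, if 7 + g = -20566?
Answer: -93669799/4081272 ≈ -22.951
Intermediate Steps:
g = -20573 (g = -7 - 20566 = -20573)
22575/(34 - 21*50) + g/28119 = 22575/(34 - 21*50) - 20573/28119 = 22575/(34 - 1050) - 20573*1/28119 = 22575/(-1016) - 2939/4017 = 22575*(-1/1016) - 2939/4017 = -22575/1016 - 2939/4017 = -93669799/4081272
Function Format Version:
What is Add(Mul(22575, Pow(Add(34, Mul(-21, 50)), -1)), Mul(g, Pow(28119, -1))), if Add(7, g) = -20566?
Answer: Rational(-93669799, 4081272) ≈ -22.951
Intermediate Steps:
g = -20573 (g = Add(-7, -20566) = -20573)
Add(Mul(22575, Pow(Add(34, Mul(-21, 50)), -1)), Mul(g, Pow(28119, -1))) = Add(Mul(22575, Pow(Add(34, Mul(-21, 50)), -1)), Mul(-20573, Pow(28119, -1))) = Add(Mul(22575, Pow(Add(34, -1050), -1)), Mul(-20573, Rational(1, 28119))) = Add(Mul(22575, Pow(-1016, -1)), Rational(-2939, 4017)) = Add(Mul(22575, Rational(-1, 1016)), Rational(-2939, 4017)) = Add(Rational(-22575, 1016), Rational(-2939, 4017)) = Rational(-93669799, 4081272)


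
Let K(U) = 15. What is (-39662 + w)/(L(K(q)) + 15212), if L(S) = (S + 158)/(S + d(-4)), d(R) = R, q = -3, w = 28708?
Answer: -120494/167505 ≈ -0.71935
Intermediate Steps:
L(S) = (158 + S)/(-4 + S) (L(S) = (S + 158)/(S - 4) = (158 + S)/(-4 + S))
(-39662 + w)/(L(K(q)) + 15212) = (-39662 + 28708)/((158 + 15)/(-4 + 15) + 15212) = -10954/(173/11 + 15212) = -10954/167505/11 = -10954*11/167505 = -120494/167505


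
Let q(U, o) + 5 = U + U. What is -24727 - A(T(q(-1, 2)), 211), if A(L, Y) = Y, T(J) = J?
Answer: -24938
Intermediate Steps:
q(U, o) = -5 + 2*U (q(U, o) = -5 + (U + U) = -5 + 2*U)
-24727 - A(T(q(-1, 2)), 211) = -24727 - 1*211 = -24727 - 211 = -24938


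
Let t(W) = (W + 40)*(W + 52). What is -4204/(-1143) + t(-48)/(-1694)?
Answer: 3579076/968121 ≈ 3.6969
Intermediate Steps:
t(W) = (40 + W)*(52 + W)
-4204/(-1143) + t(-48)/(-1694) = -4204/(-1143) + (2080 + (-48)² + 92*(-48))/(-1694) = -4204*(-1/1143) + (2080 + 2304 - 4416)*(-1/1694) = 4204/1143 - 32*(-1/1694) = 4204/1143 + 16/847 = 3579076/968121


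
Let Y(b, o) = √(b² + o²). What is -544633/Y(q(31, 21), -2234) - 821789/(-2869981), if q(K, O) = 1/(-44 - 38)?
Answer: 821789/2869981 - 44659906*√116117105/1973990785 ≈ -243.51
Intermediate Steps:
q(K, O) = -1/82 (q(K, O) = 1/(-82) = -1/82)
-544633/Y(q(31, 21), -2234) - 821789/(-2869981) = -544633/√((-1/82)² + (-2234)²) - 821789/(-2869981) = -544633/√(1/6724 + 4990756) - 821789*(-1/2869981) = -544633*82*√116117105/1973990785 + 821789/2869981 = -44659906*√116117105/1973990785 + 821789/2869981 = 821789/2869981 - 44659906*√116117105/1973990785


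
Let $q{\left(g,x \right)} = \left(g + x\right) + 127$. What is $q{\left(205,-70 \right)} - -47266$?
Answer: $47528$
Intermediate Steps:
$q{\left(g,x \right)} = 127 + g + x$
$q{\left(205,-70 \right)} - -47266 = \left(127 + 205 - 70\right) - -47266 = 262 + 47266 = 47528$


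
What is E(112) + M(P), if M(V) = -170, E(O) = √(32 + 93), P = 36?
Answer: -170 + 5*√5 ≈ -158.82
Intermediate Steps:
E(O) = 5*√5 (E(O) = √125 = 5*√5)
E(112) + M(P) = 5*√5 - 170 = -170 + 5*√5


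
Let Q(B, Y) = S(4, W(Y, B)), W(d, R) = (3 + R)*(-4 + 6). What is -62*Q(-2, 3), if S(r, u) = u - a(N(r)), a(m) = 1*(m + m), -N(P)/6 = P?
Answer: -3100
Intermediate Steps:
N(P) = -6*P
a(m) = 2*m (a(m) = 1*(2*m) = 2*m)
W(d, R) = 6 + 2*R (W(d, R) = (3 + R)*2 = 6 + 2*R)
S(r, u) = u + 12*r (S(r, u) = u - 2*(-6*r) = u - (-12)*r = u + 12*r)
Q(B, Y) = 54 + 2*B (Q(B, Y) = (6 + 2*B) + 12*4 = (6 + 2*B) + 48 = 54 + 2*B)
-62*Q(-2, 3) = -62*(54 + 2*(-2)) = -62*(54 - 4) = -62*50 = -3100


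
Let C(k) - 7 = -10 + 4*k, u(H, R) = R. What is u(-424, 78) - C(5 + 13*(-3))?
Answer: 217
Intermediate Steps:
C(k) = -3 + 4*k (C(k) = 7 + (-10 + 4*k) = -3 + 4*k)
u(-424, 78) - C(5 + 13*(-3)) = 78 - (-3 + 4*(5 + 13*(-3))) = 78 - (-3 + 4*(5 - 39)) = 78 - (-3 + 4*(-34)) = 78 - (-3 - 136) = 78 - 1*(-139) = 78 + 139 = 217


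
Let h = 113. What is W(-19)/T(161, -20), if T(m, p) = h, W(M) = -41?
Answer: -41/113 ≈ -0.36283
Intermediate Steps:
T(m, p) = 113
W(-19)/T(161, -20) = -41/113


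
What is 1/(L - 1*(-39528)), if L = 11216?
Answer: 1/50744 ≈ 1.9707e-5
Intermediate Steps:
1/(L - 1*(-39528)) = 1/(11216 - 1*(-39528)) = 1/(11216 + 39528) = 1/50744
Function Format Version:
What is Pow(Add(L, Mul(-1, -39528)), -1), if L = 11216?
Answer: Rational(1, 50744) ≈ 1.9707e-5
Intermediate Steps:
Pow(Add(L, Mul(-1, -39528)), -1) = Pow(Add(11216, Mul(-1, -39528)), -1) = Pow(Add(11216, 39528), -1) = Pow(50744, -1) = Rational(1, 50744)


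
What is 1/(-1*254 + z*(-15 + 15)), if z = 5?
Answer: -1/254 ≈ -0.0039370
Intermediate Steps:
1/(-1*254 + z*(-15 + 15)) = 1/(-1*254 + 5*(-15 + 15)) = 1/(-254 + 5*0) = 1/(-254 + 0) = 1/(-254) = -1/254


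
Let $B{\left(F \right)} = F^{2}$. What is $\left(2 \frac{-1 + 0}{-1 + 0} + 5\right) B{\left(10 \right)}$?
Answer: $700$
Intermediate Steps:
$\left(2 \frac{-1 + 0}{-1 + 0} + 5\right) B{\left(10 \right)} = \left(2 \frac{-1 + 0}{-1 + 0} + 5\right) 10^{2} = \left(2 \left(- \frac{1}{-1}\right) + 5\right) 100 = \left(2 \left(\left(-1\right) \left(-1\right)\right) + 5\right) 100 = \left(2 \cdot 1 + 5\right) 100 = \left(2 + 5\right) 100 = 7 \cdot 100 = 700$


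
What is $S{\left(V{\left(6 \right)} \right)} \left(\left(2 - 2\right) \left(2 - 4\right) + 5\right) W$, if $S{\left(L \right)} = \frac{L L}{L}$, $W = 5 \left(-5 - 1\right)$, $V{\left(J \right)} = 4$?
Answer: $-600$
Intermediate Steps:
$W = -30$ ($W = 5 \left(-6\right) = -30$)
$S{\left(L \right)} = L$ ($S{\left(L \right)} = \frac{L^{2}}{L} = L$)
$S{\left(V{\left(6 \right)} \right)} \left(\left(2 - 2\right) \left(2 - 4\right) + 5\right) W = 4 \left(\left(2 - 2\right) \left(2 - 4\right) + 5\right) \left(-30\right) = 4 \left(\left(2 - 2\right) \left(-2\right) + 5\right) \left(-30\right) = 4 \left(0 \left(-2\right) + 5\right) \left(-30\right) = 4 \left(0 + 5\right) \left(-30\right) = 4 \cdot 5 \left(-30\right) = 20 \left(-30\right) = -600$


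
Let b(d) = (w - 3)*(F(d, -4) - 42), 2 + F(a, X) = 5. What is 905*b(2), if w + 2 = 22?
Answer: -600015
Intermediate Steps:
w = 20 (w = -2 + 22 = 20)
F(a, X) = 3 (F(a, X) = -2 + 5 = 3)
b(d) = -663 (b(d) = (20 - 3)*(3 - 42) = 17*(-39) = -663)
905*b(2) = 905*(-663) = -600015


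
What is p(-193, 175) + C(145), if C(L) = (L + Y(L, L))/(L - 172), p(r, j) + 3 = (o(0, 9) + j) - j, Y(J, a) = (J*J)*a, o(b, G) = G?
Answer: -3048608/27 ≈ -1.1291e+5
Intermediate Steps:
Y(J, a) = a*J² (Y(J, a) = J²*a = a*J²)
p(r, j) = 6 (p(r, j) = -3 + ((9 + j) - j) = -3 + 9 = 6)
C(L) = (L + L³)/(-172 + L) (C(L) = (L + L*L²)/(L - 172) = (L + L³)/(-172 + L))
p(-193, 175) + C(145) = 6 + (145 + 145³)/(-172 + 145) = 6 + (145 + 3048625)/(-27) = 6 - 1/27*3048770 = 6 - 3048770/27 = -3048608/27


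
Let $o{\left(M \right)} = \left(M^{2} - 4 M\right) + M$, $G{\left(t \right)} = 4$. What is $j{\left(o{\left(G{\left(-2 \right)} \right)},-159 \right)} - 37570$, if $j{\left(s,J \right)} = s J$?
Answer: $-38206$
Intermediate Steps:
$o{\left(M \right)} = M^{2} - 3 M$
$j{\left(s,J \right)} = J s$
$j{\left(o{\left(G{\left(-2 \right)} \right)},-159 \right)} - 37570 = - 159 \cdot 4 \left(-3 + 4\right) - 37570 = - 159 \cdot 4 \cdot 1 - 37570 = \left(-159\right) 4 - 37570 = -636 - 37570 = -38206$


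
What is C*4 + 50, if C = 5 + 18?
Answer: 142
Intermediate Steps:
C = 23
C*4 + 50 = 23*4 + 50 = 92 + 50 = 142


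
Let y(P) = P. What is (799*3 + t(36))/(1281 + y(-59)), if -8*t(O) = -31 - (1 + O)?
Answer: 4811/2444 ≈ 1.9685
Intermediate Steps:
t(O) = 4 + O/8 (t(O) = -(-31 - (1 + O))/8 = -(-31 + (-1 - O))/8 = -(-32 - O)/8 = 4 + O/8)
(799*3 + t(36))/(1281 + y(-59)) = (799*3 + (4 + (1/8)*36))/(1281 - 59) = (2397 + (4 + 9/2))/1222 = (2397 + 17/2)*(1/1222) = (4811/2)*(1/1222) = 4811/2444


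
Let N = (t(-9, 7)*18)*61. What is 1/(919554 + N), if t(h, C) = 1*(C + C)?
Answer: 1/934926 ≈ 1.0696e-6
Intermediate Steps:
t(h, C) = 2*C (t(h, C) = 1*(2*C) = 2*C)
N = 15372 (N = ((2*7)*18)*61 = (14*18)*61 = 252*61 = 15372)
1/(919554 + N) = 1/(919554 + 15372) = 1/934926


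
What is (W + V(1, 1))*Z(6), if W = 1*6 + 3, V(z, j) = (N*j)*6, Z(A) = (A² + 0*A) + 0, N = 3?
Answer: 972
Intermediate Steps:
Z(A) = A² (Z(A) = (A² + 0) + 0 = A² + 0 = A²)
V(z, j) = 18*j (V(z, j) = (3*j)*6 = 18*j)
W = 9 (W = 6 + 3 = 9)
(W + V(1, 1))*Z(6) = (9 + 18*1)*6² = (9 + 18)*36 = 27*36 = 972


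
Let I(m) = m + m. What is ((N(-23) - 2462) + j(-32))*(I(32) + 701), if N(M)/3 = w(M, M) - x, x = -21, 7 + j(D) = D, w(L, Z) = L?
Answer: -1917855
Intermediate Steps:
I(m) = 2*m
j(D) = -7 + D
N(M) = 63 + 3*M (N(M) = 3*(M - 1*(-21)) = 3*(M + 21) = 3*(21 + M) = 63 + 3*M)
((N(-23) - 2462) + j(-32))*(I(32) + 701) = (((63 + 3*(-23)) - 2462) + (-7 - 32))*(2*32 + 701) = (((63 - 69) - 2462) - 39)*(64 + 701) = ((-6 - 2462) - 39)*765 = (-2468 - 39)*765 = -2507*765 = -1917855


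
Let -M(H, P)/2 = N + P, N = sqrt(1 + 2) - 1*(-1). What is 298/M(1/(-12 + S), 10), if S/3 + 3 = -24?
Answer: -1639/118 + 149*sqrt(3)/118 ≈ -11.703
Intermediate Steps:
S = -81 (S = -9 + 3*(-24) = -9 - 72 = -81)
N = 1 + sqrt(3) (N = sqrt(3) + 1 = 1 + sqrt(3) ≈ 2.7321)
M(H, P) = -2 - 2*P - 2*sqrt(3) (M(H, P) = -2*((1 + sqrt(3)) + P) = -2*(1 + P + sqrt(3)) = -2 - 2*P - 2*sqrt(3))
298/M(1/(-12 + S), 10) = 298/(-2 - 2*10 - 2*sqrt(3)) = 298/(-2 - 20 - 2*sqrt(3)) = 298/(-22 - 2*sqrt(3))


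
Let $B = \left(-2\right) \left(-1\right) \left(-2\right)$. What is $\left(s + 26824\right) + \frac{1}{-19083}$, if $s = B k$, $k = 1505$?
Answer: $\frac{397002731}{19083} \approx 20804.0$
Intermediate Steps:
$B = -4$ ($B = 2 \left(-2\right) = -4$)
$s = -6020$ ($s = \left(-4\right) 1505 = -6020$)
$\left(s + 26824\right) + \frac{1}{-19083} = \left(-6020 + 26824\right) + \frac{1}{-19083} = 20804 - \frac{1}{19083} = \frac{397002731}{19083}$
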